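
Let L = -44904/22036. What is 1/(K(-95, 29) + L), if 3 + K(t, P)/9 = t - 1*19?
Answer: -5509/5812203 ≈ -0.00094783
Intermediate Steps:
K(t, P) = -198 + 9*t (K(t, P) = -27 + 9*(t - 1*19) = -27 + 9*(t - 19) = -27 + 9*(-19 + t) = -27 + (-171 + 9*t) = -198 + 9*t)
L = -11226/5509 (L = -44904*1/22036 = -11226/5509 ≈ -2.0378)
1/(K(-95, 29) + L) = 1/((-198 + 9*(-95)) - 11226/5509) = 1/((-198 - 855) - 11226/5509) = 1/(-1053 - 11226/5509) = 1/(-5812203/5509) = -5509/5812203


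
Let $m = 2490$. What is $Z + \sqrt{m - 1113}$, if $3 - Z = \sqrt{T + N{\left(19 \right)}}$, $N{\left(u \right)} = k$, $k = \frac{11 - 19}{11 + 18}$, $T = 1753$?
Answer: $3 + 9 \sqrt{17} - \frac{\sqrt{1474041}}{29} \approx -1.7576$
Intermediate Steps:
$k = - \frac{8}{29} \approx -0.27586$
$N{\left(u \right)} = - \frac{8}{29}$
$Z = 3 - \frac{\sqrt{1474041}}{29}$ ($Z = 3 - \sqrt{1753 - \frac{8}{29}} = 3 - \sqrt{\frac{50829}{29}} = 3 - \frac{\sqrt{1474041}}{29} \approx -38.866$)
$Z + \sqrt{m - 1113} = \left(3 - \frac{\sqrt{1474041}}{29}\right) + \sqrt{2490 - 1113} = \left(3 - \frac{\sqrt{1474041}}{29}\right) + \sqrt{1377} = \left(3 - \frac{\sqrt{1474041}}{29}\right) + 9 \sqrt{17} = 3 + 9 \sqrt{17} - \frac{\sqrt{1474041}}{29}$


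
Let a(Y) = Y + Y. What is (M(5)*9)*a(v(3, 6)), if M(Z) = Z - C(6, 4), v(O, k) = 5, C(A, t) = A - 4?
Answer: 270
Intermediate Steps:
C(A, t) = -4 + A
a(Y) = 2*Y
M(Z) = -2 + Z (M(Z) = Z - (-4 + 6) = Z - 1*2 = Z - 2 = -2 + Z)
(M(5)*9)*a(v(3, 6)) = ((-2 + 5)*9)*(2*5) = (3*9)*10 = 27*10 = 270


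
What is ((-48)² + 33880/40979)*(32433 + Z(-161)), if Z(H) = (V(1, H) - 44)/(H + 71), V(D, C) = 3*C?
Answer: 137872510111756/1844055 ≈ 7.4766e+7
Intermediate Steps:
Z(H) = (-44 + 3*H)/(71 + H) (Z(H) = (3*H - 44)/(H + 71) = (-44 + 3*H)/(71 + H))
((-48)² + 33880/40979)*(32433 + Z(-161)) = ((-48)² + 33880/40979)*(32433 + (-44 + 3*(-161))/(71 - 161)) = (2304 + 33880*(1/40979))*(32433 + (-44 - 483)/(-90)) = (2304 + 33880/40979)*(32433 - 1/90*(-527)) = 94449496*(32433 + 527/90)/40979 = (94449496/40979)*(2919497/90) = 137872510111756/1844055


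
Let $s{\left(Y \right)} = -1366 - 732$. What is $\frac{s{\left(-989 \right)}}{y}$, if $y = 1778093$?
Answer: $- \frac{2098}{1778093} \approx -0.0011799$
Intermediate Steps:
$s{\left(Y \right)} = -2098$ ($s{\left(Y \right)} = -1366 - 732 = -2098$)
$\frac{s{\left(-989 \right)}}{y} = - \frac{2098}{1778093}$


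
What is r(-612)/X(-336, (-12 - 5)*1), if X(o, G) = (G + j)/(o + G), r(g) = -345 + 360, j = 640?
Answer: -5295/623 ≈ -8.4992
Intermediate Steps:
r(g) = 15
X(o, G) = (640 + G)/(G + o) (X(o, G) = (G + 640)/(o + G) = (640 + G)/(G + o))
r(-612)/X(-336, (-12 - 5)*1) = 15/(((640 + (-12 - 5)*1)/((-12 - 5)*1 - 336))) = 15/(((640 - 17*1)/(-17*1 - 336))) = 15/(((640 - 17)/(-17 - 336))) = 15/((623/(-353))) = 15/((-1/353*623)) = 15/(-623/353) = 15*(-353/623) = -5295/623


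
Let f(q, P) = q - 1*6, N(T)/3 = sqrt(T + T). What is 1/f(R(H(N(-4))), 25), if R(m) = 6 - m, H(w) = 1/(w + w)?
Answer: -12*I*sqrt(2) ≈ -16.971*I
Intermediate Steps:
N(T) = 3*sqrt(2)*sqrt(T) (N(T) = 3*sqrt(T + T) = 3*sqrt(2*T) = 3*(sqrt(2)*sqrt(T)) = 3*sqrt(2)*sqrt(T))
H(w) = 1/(2*w)
f(q, P) = -6 + q (f(q, P) = q - 6 = -6 + q)
1/f(R(H(N(-4))), 25) = 1/(-6 + (6 - 1/(2*(3*sqrt(2)*sqrt(-4))))) = 1/(-6 + (6 - 1/(2*(3*sqrt(2)*(2*I))))) = 1/(-6 + (6 - 1/(2*(6*I*sqrt(2))))) = 1/(-6 + (6 - (-I*sqrt(2)/12)/2)) = 1/(-6 + (6 - (-1)*I*sqrt(2)/24)) = 1/(-6 + (6 + I*sqrt(2)/24)) = 1/(I*sqrt(2)/24) = -12*I*sqrt(2)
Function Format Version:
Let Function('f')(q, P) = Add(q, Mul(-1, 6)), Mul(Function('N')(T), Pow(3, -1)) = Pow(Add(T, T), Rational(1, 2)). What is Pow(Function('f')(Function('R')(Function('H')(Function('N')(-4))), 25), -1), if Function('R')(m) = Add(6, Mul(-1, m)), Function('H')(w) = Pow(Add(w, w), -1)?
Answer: Mul(-12, I, Pow(2, Rational(1, 2))) ≈ Mul(-16.971, I)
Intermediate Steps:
Function('N')(T) = Mul(3, Pow(2, Rational(1, 2)), Pow(T, Rational(1, 2))) (Function('N')(T) = Mul(3, Pow(Add(T, T), Rational(1, 2))) = Mul(3, Pow(Mul(2, T), Rational(1, 2))) = Mul(3, Mul(Pow(2, Rational(1, 2)), Pow(T, Rational(1, 2)))) = Mul(3, Pow(2, Rational(1, 2)), Pow(T, Rational(1, 2))))
Function('H')(w) = Mul(Rational(1, 2), Pow(w, -1)) (Function('H')(w) = Pow(Mul(2, w), -1) = Mul(Rational(1, 2), Pow(w, -1)))
Function('f')(q, P) = Add(-6, q) (Function('f')(q, P) = Add(q, -6) = Add(-6, q))
Pow(Function('f')(Function('R')(Function('H')(Function('N')(-4))), 25), -1) = Pow(Add(-6, Add(6, Mul(-1, Mul(Rational(1, 2), Pow(Mul(3, Pow(2, Rational(1, 2)), Pow(-4, Rational(1, 2))), -1))))), -1) = Pow(Add(-6, Add(6, Mul(-1, Mul(Rational(1, 2), Pow(Mul(3, Pow(2, Rational(1, 2)), Mul(2, I)), -1))))), -1) = Pow(Add(-6, Add(6, Mul(-1, Mul(Rational(1, 2), Pow(Mul(6, I, Pow(2, Rational(1, 2))), -1))))), -1) = Pow(Add(-6, Add(6, Mul(-1, Mul(Rational(1, 2), Mul(Rational(-1, 12), I, Pow(2, Rational(1, 2))))))), -1) = Pow(Add(-6, Add(6, Mul(-1, Mul(Rational(-1, 24), I, Pow(2, Rational(1, 2)))))), -1) = Pow(Add(-6, Add(6, Mul(Rational(1, 24), I, Pow(2, Rational(1, 2))))), -1) = Pow(Mul(Rational(1, 24), I, Pow(2, Rational(1, 2))), -1) = Mul(-12, I, Pow(2, Rational(1, 2)))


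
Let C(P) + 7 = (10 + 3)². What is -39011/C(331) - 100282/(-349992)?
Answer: -378813673/1574964 ≈ -240.52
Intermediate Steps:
C(P) = 162 (C(P) = -7 + (10 + 3)² = -7 + 13² = -7 + 169 = 162)
-39011/C(331) - 100282/(-349992) = -39011/162 - 100282/(-349992) = -39011*1/162 - 100282*(-1/349992) = -39011/162 + 50141/174996 = -378813673/1574964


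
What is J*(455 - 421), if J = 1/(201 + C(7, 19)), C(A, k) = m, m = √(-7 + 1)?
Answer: 2278/13469 - 34*I*√6/40407 ≈ 0.16913 - 0.0020611*I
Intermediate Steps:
m = I*√6 (m = √(-6) = I*√6 ≈ 2.4495*I)
C(A, k) = I*√6
J = 1/(201 + I*√6) ≈ 0.0049744 - 6.062e-5*I
J*(455 - 421) = (67/13469 - I*√6/40407)*(455 - 421) = (67/13469 - I*√6/40407)*34 = 2278/13469 - 34*I*√6/40407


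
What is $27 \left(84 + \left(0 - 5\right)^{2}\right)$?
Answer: $2943$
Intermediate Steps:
$27 \left(84 + \left(0 - 5\right)^{2}\right) = 27 \left(84 + \left(-5\right)^{2}\right) = 27 \left(84 + 25\right) = 27 \cdot 109 = 2943$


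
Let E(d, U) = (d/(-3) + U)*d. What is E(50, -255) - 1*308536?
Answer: -966358/3 ≈ -3.2212e+5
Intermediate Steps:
E(d, U) = d*(U - d/3) (E(d, U) = (d*(-⅓) + U)*d = (-d/3 + U)*d = (U - d/3)*d = d*(U - d/3))
E(50, -255) - 1*308536 = (⅓)*50*(-1*50 + 3*(-255)) - 1*308536 = (⅓)*50*(-50 - 765) - 308536 = (⅓)*50*(-815) - 308536 = -40750/3 - 308536 = -966358/3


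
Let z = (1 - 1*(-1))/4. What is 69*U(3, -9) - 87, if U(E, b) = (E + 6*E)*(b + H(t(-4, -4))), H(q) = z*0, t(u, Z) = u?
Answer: -13128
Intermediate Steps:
z = ½ (z = (1 + 1)*(¼) = 2*(¼) = ½ ≈ 0.50000)
H(q) = 0 (H(q) = (½)*0 = 0)
U(E, b) = 7*E*b (U(E, b) = (E + 6*E)*(b + 0) = (7*E)*b = 7*E*b)
69*U(3, -9) - 87 = 69*(7*3*(-9)) - 87 = 69*(-189) - 87 = -13041 - 87 = -13128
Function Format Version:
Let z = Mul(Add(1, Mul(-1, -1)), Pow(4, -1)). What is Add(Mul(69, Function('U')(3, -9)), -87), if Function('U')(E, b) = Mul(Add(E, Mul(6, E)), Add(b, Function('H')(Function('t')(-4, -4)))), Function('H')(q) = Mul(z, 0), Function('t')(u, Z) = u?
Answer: -13128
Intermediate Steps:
z = Rational(1, 2) (z = Mul(Add(1, 1), Rational(1, 4)) = Mul(2, Rational(1, 4)) = Rational(1, 2) ≈ 0.50000)
Function('H')(q) = 0 (Function('H')(q) = Mul(Rational(1, 2), 0) = 0)
Function('U')(E, b) = Mul(7, E, b) (Function('U')(E, b) = Mul(Add(E, Mul(6, E)), Add(b, 0)) = Mul(Mul(7, E), b) = Mul(7, E, b))
Add(Mul(69, Function('U')(3, -9)), -87) = Add(Mul(69, Mul(7, 3, -9)), -87) = Add(Mul(69, -189), -87) = Add(-13041, -87) = -13128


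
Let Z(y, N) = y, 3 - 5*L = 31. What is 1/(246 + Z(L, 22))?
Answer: 5/1202 ≈ 0.0041597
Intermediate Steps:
L = -28/5 (L = ⅗ - ⅕*31 = ⅗ - 31/5 = -28/5 ≈ -5.6000)
1/(246 + Z(L, 22)) = 1/(246 - 28/5) = 1/(1202/5) = 5/1202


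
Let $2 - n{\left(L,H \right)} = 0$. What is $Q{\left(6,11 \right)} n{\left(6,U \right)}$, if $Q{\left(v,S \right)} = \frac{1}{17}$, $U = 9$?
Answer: $\frac{2}{17} \approx 0.11765$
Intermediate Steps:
$n{\left(L,H \right)} = 2$ ($n{\left(L,H \right)} = 2 - 0 = 2 + 0 = 2$)
$Q{\left(v,S \right)} = \frac{1}{17}$
$Q{\left(6,11 \right)} n{\left(6,U \right)} = \frac{1}{17} \cdot 2 = \frac{2}{17}$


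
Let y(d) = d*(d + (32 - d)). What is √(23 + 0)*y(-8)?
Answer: -256*√23 ≈ -1227.7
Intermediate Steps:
y(d) = 32*d (y(d) = d*32 = 32*d)
√(23 + 0)*y(-8) = √(23 + 0)*(32*(-8)) = √23*(-256) = -256*√23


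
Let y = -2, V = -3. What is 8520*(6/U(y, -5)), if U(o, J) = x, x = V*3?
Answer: -5680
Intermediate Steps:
x = -9 (x = -3*3 = -9)
U(o, J) = -9
8520*(6/U(y, -5)) = 8520*(6/(-9)) = 8520*(6*(-1/9)) = 8520*(-2/3) = -5680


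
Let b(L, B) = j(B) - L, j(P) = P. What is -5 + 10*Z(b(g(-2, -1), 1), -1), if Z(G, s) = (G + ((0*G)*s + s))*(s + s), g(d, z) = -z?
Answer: 15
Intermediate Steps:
b(L, B) = B - L
Z(G, s) = 2*s*(G + s) (Z(G, s) = (G + (0*s + s))*(2*s) = (G + (0 + s))*(2*s) = (G + s)*(2*s) = 2*s*(G + s))
-5 + 10*Z(b(g(-2, -1), 1), -1) = -5 + 10*(2*(-1)*((1 - (-1)*(-1)) - 1)) = -5 + 10*(2*(-1)*((1 - 1*1) - 1)) = -5 + 10*(2*(-1)*((1 - 1) - 1)) = -5 + 10*(2*(-1)*(0 - 1)) = -5 + 10*(2*(-1)*(-1)) = -5 + 10*2 = -5 + 20 = 15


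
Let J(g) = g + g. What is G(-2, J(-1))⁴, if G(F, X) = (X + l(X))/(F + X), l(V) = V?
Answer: 1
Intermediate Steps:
J(g) = 2*g
G(F, X) = 2*X/(F + X) (G(F, X) = (X + X)/(F + X) = (2*X)/(F + X) = 2*X/(F + X))
G(-2, J(-1))⁴ = (2*(2*(-1))/(-2 + 2*(-1)))⁴ = (2*(-2)/(-2 - 2))⁴ = (2*(-2)/(-4))⁴ = (2*(-2)*(-¼))⁴ = 1⁴ = 1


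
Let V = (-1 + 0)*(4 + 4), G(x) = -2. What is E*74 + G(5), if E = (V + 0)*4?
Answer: -2370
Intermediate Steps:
V = -8 (V = -1*8 = -8)
E = -32 (E = (-8 + 0)*4 = -8*4 = -32)
E*74 + G(5) = -32*74 - 2 = -2368 - 2 = -2370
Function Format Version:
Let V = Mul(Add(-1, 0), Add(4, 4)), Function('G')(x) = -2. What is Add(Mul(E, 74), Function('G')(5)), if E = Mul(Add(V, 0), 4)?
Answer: -2370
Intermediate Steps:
V = -8 (V = Mul(-1, 8) = -8)
E = -32 (E = Mul(Add(-8, 0), 4) = Mul(-8, 4) = -32)
Add(Mul(E, 74), Function('G')(5)) = Add(Mul(-32, 74), -2) = Add(-2368, -2) = -2370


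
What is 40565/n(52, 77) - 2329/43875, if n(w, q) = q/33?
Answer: 762764546/43875 ≈ 17385.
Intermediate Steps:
n(w, q) = q/33 (n(w, q) = q*(1/33) = q/33)
40565/n(52, 77) - 2329/43875 = 40565/(((1/33)*77)) - 2329/43875 = 40565/(7/3) - 2329*1/43875 = 40565*(3/7) - 2329/43875 = 17385 - 2329/43875 = 762764546/43875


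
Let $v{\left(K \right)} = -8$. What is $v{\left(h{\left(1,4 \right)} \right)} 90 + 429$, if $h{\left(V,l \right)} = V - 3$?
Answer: $-291$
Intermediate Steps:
$h{\left(V,l \right)} = -3 + V$ ($h{\left(V,l \right)} = V - 3 = -3 + V$)
$v{\left(h{\left(1,4 \right)} \right)} 90 + 429 = \left(-8\right) 90 + 429 = -720 + 429 = -291$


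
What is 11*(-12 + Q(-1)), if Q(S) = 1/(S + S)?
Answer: -275/2 ≈ -137.50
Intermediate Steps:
Q(S) = 1/(2*S)
11*(-12 + Q(-1)) = 11*(-12 + (½)/(-1)) = 11*(-12 + (½)*(-1)) = 11*(-12 - ½) = 11*(-25/2) = -275/2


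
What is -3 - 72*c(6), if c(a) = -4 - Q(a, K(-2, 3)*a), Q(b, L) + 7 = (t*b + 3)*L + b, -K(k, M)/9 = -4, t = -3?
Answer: -233067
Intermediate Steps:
K(k, M) = 36 (K(k, M) = -9*(-4) = 36)
Q(b, L) = -7 + b + L*(3 - 3*b) (Q(b, L) = -7 + ((-3*b + 3)*L + b) = -7 + ((3 - 3*b)*L + b) = -7 + (L*(3 - 3*b) + b) = -7 + (b + L*(3 - 3*b)) = -7 + b + L*(3 - 3*b))
c(a) = 3 - 109*a + 108*a**2 (c(a) = -4 - (-7 + a + 3*(36*a) - 3*36*a*a) = -4 - (-7 + a + 108*a - 108*a**2) = -4 - (-7 - 108*a**2 + 109*a) = -4 + (7 - 109*a + 108*a**2) = 3 - 109*a + 108*a**2)
-3 - 72*c(6) = -3 - 72*(3 - 109*6 + 108*6**2) = -3 - 72*(3 - 654 + 108*36) = -3 - 72*(3 - 654 + 3888) = -3 - 72*3237 = -3 - 233064 = -233067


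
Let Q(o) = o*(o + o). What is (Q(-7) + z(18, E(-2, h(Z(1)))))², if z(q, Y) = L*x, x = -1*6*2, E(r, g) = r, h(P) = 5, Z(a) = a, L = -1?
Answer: 12100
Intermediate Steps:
Q(o) = 2*o² (Q(o) = o*(2*o) = 2*o²)
x = -12 (x = -6*2 = -12)
z(q, Y) = 12 (z(q, Y) = -1*(-12) = 12)
(Q(-7) + z(18, E(-2, h(Z(1)))))² = (2*(-7)² + 12)² = (2*49 + 12)² = (98 + 12)² = 110² = 12100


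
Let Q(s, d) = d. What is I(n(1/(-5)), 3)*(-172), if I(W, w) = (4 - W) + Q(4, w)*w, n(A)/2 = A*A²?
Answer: -279844/125 ≈ -2238.8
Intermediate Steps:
n(A) = 2*A³ (n(A) = 2*(A*A²) = 2*A³)
I(W, w) = 4 + w² - W (I(W, w) = (4 - W) + w*w = (4 - W) + w² = 4 + w² - W)
I(n(1/(-5)), 3)*(-172) = (4 + 3² - 2*(1/(-5))³)*(-172) = (4 + 9 - 2*(1*(-⅕))³)*(-172) = (4 + 9 - 2*(-⅕)³)*(-172) = (4 + 9 - 2*(-1)/125)*(-172) = (4 + 9 - 1*(-2/125))*(-172) = (4 + 9 + 2/125)*(-172) = (1627/125)*(-172) = -279844/125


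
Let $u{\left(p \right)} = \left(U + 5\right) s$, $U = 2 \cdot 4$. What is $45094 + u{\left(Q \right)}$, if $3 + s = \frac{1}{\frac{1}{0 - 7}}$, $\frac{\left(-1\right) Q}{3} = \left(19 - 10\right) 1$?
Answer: $44964$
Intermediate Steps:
$U = 8$
$Q = -27$ ($Q = - 3 \left(19 - 10\right) 1 = - 3 \cdot 9 \cdot 1 = \left(-3\right) 9 = -27$)
$s = -10$ ($s = -3 + \frac{1}{\frac{1}{0 - 7}} = -3 + \frac{1}{\frac{1}{-7}} = -3 + \frac{1}{- \frac{1}{7}} = -3 - 7 = -10$)
$u{\left(p \right)} = -130$ ($u{\left(p \right)} = \left(8 + 5\right) \left(-10\right) = 13 \left(-10\right) = -130$)
$45094 + u{\left(Q \right)} = 45094 - 130 = 44964$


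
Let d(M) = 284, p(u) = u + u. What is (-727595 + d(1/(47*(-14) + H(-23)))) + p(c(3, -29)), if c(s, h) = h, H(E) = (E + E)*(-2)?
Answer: -727369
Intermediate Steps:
H(E) = -4*E (H(E) = (2*E)*(-2) = -4*E)
p(u) = 2*u
(-727595 + d(1/(47*(-14) + H(-23)))) + p(c(3, -29)) = (-727595 + 284) + 2*(-29) = -727311 - 58 = -727369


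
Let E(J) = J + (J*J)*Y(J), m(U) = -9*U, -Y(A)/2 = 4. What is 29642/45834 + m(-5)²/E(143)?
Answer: 264007856/416195637 ≈ 0.63434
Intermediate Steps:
Y(A) = -8 (Y(A) = -2*4 = -8)
E(J) = J - 8*J² (E(J) = J + (J*J)*(-8) = J + J²*(-8) = J - 8*J²)
29642/45834 + m(-5)²/E(143) = 29642/45834 + (-9*(-5))²/((143*(1 - 8*143))) = 29642*(1/45834) + 45²/((143*(1 - 1144))) = 14821/22917 + 2025/((143*(-1143))) = 14821/22917 + 2025/(-163449) = 14821/22917 + 2025*(-1/163449) = 14821/22917 - 225/18161 = 264007856/416195637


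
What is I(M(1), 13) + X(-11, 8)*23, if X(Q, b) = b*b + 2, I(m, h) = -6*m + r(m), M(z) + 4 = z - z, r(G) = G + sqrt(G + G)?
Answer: 1538 + 2*I*sqrt(2) ≈ 1538.0 + 2.8284*I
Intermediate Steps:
r(G) = G + sqrt(2)*sqrt(G) (r(G) = G + sqrt(2*G) = G + sqrt(2)*sqrt(G))
M(z) = -4 (M(z) = -4 + (z - z) = -4 + 0 = -4)
I(m, h) = -5*m + sqrt(2)*sqrt(m) (I(m, h) = -6*m + (m + sqrt(2)*sqrt(m)) = -5*m + sqrt(2)*sqrt(m))
X(Q, b) = 2 + b**2 (X(Q, b) = b**2 + 2 = 2 + b**2)
I(M(1), 13) + X(-11, 8)*23 = (-5*(-4) + sqrt(2)*sqrt(-4)) + (2 + 8**2)*23 = (20 + sqrt(2)*(2*I)) + (2 + 64)*23 = (20 + 2*I*sqrt(2)) + 66*23 = (20 + 2*I*sqrt(2)) + 1518 = 1538 + 2*I*sqrt(2)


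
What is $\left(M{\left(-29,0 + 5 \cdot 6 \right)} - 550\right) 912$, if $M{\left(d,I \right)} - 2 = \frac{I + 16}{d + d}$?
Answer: $- \frac{14514480}{29} \approx -5.005 \cdot 10^{5}$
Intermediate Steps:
$M{\left(d,I \right)} = 2 + \frac{16 + I}{2 d}$ ($M{\left(d,I \right)} = 2 + \frac{I + 16}{d + d} = 2 + \frac{16 + I}{2 d}$)
$\left(M{\left(-29,0 + 5 \cdot 6 \right)} - 550\right) 912 = \left(\frac{16 + \left(0 + 5 \cdot 6\right) + 4 \left(-29\right)}{2 \left(-29\right)} - 550\right) 912 = \left(\frac{1}{2} \left(- \frac{1}{29}\right) \left(16 + \left(0 + 30\right) - 116\right) - 550\right) 912 = \left(\frac{1}{2} \left(- \frac{1}{29}\right) \left(16 + 30 - 116\right) - 550\right) 912 = \left(\frac{1}{2} \left(- \frac{1}{29}\right) \left(-70\right) - 550\right) 912 = \left(\frac{35}{29} - 550\right) 912 = \left(- \frac{15915}{29}\right) 912 = - \frac{14514480}{29}$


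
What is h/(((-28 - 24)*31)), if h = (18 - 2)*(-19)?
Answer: 76/403 ≈ 0.18859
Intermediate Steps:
h = -304 (h = 16*(-19) = -304)
h/(((-28 - 24)*31)) = -304*1/(31*(-28 - 24)) = -304/((-52*31)) = -304/(-1612) = -304*(-1/1612) = 76/403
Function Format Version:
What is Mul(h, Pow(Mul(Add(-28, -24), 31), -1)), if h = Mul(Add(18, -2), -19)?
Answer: Rational(76, 403) ≈ 0.18859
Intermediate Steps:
h = -304 (h = Mul(16, -19) = -304)
Mul(h, Pow(Mul(Add(-28, -24), 31), -1)) = Mul(-304, Pow(Mul(Add(-28, -24), 31), -1)) = Mul(-304, Pow(Mul(-52, 31), -1)) = Mul(-304, Pow(-1612, -1)) = Mul(-304, Rational(-1, 1612)) = Rational(76, 403)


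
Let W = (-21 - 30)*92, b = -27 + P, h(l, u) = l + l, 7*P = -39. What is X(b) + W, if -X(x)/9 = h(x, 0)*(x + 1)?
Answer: -1136892/49 ≈ -23202.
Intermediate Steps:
P = -39/7 (P = (⅐)*(-39) = -39/7 ≈ -5.5714)
h(l, u) = 2*l
b = -228/7 (b = -27 - 39/7 = -228/7 ≈ -32.571)
X(x) = -18*x*(1 + x) (X(x) = -9*2*x*(x + 1) = -9*2*x*(1 + x) = -18*x*(1 + x))
W = -4692 (W = -51*92 = -4692)
X(b) + W = -18*(-228/7)*(1 - 228/7) - 4692 = -18*(-228/7)*(-221/7) - 4692 = -906984/49 - 4692 = -1136892/49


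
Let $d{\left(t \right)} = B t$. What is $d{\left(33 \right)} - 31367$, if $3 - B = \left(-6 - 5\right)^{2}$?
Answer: $-35261$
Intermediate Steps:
$B = -118$ ($B = 3 - \left(-6 - 5\right)^{2} = 3 - \left(-11\right)^{2} = 3 - 121 = -118$)
$d{\left(t \right)} = - 118 t$
$d{\left(33 \right)} - 31367 = \left(-118\right) 33 - 31367 = -3894 - 31367 = -35261$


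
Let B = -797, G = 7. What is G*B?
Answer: -5579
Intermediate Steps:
G*B = 7*(-797) = -5579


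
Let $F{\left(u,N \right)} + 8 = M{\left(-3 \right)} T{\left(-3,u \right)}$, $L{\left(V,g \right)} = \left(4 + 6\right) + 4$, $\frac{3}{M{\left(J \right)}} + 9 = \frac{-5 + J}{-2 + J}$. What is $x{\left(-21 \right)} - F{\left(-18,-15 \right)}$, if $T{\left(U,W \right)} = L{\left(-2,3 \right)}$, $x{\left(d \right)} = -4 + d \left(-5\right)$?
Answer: $\frac{4243}{37} \approx 114.68$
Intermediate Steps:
$M{\left(J \right)} = \frac{3}{-9 + \frac{-5 + J}{-2 + J}}$
$x{\left(d \right)} = -4 - 5 d$
$L{\left(V,g \right)} = 14$ ($L{\left(V,g \right)} = 10 + 4 = 14$)
$T{\left(U,W \right)} = 14$
$F{\left(u,N \right)} = - \frac{506}{37}$ ($F{\left(u,N \right)} = -8 + \frac{3 \left(2 - -3\right)}{-13 + 8 \left(-3\right)} 14 = -8 + \frac{3 \left(2 + 3\right)}{-13 - 24} \cdot 14 = -8 + 3 \frac{1}{-37} \cdot 5 \cdot 14 = -8 + 3 \left(- \frac{1}{37}\right) 5 \cdot 14 = -8 - \frac{210}{37} = - \frac{506}{37}$)
$x{\left(-21 \right)} - F{\left(-18,-15 \right)} = \left(-4 - -105\right) - - \frac{506}{37} = \left(-4 + 105\right) + \frac{506}{37} = 101 + \frac{506}{37} = \frac{4243}{37}$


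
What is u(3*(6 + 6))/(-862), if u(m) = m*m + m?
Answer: -666/431 ≈ -1.5452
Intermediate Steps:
u(m) = m + m² (u(m) = m² + m = m + m²)
u(3*(6 + 6))/(-862) = ((3*(6 + 6))*(1 + 3*(6 + 6)))/(-862) = ((3*12)*(1 + 3*12))*(-1/862) = (36*(1 + 36))*(-1/862) = (36*37)*(-1/862) = 1332*(-1/862) = -666/431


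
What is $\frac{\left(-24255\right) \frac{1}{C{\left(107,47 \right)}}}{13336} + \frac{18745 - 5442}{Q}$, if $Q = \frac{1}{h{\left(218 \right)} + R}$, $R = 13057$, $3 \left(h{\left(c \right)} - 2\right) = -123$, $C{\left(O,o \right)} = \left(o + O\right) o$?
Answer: $\frac{217093739078821}{1253584} \approx 1.7318 \cdot 10^{8}$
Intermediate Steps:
$C{\left(O,o \right)} = o \left(O + o\right)$ ($C{\left(O,o \right)} = \left(O + o\right) o = o \left(O + o\right)$)
$h{\left(c \right)} = -39$ ($h{\left(c \right)} = 2 + \frac{1}{3} \left(-123\right) = 2 - 41 = -39$)
$Q = \frac{1}{13018}$ ($Q = \frac{1}{-39 + 13057} = \frac{1}{13018} \approx 7.6817 \cdot 10^{-5}$)
$\frac{\left(-24255\right) \frac{1}{C{\left(107,47 \right)}}}{13336} + \frac{18745 - 5442}{Q} = \frac{\left(-24255\right) \frac{1}{47 \left(107 + 47\right)}}{13336} + \left(18745 - 5442\right) \frac{1}{\frac{1}{13018}} = - \frac{24255}{47 \cdot 154} \cdot \frac{1}{13336} + \left(18745 - 5442\right) 13018 = - \frac{24255}{7238} \cdot \frac{1}{13336} + 13303 \cdot 13018 = \left(-24255\right) \frac{1}{7238} \cdot \frac{1}{13336} + 173178454 = \left(- \frac{315}{94}\right) \frac{1}{13336} + 173178454 = - \frac{315}{1253584} + 173178454 = \frac{217093739078821}{1253584}$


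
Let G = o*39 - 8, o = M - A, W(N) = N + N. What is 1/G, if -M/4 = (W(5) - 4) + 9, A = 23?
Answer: -1/3245 ≈ -0.00030817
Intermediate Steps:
W(N) = 2*N
M = -60 (M = -4*((2*5 - 4) + 9) = -4*((10 - 4) + 9) = -4*(6 + 9) = -4*15 = -60)
o = -83 (o = -60 - 1*23 = -60 - 23 = -83)
G = -3245 (G = -83*39 - 8 = -3237 - 8 = -3245)
1/G = 1/(-3245) = -1/3245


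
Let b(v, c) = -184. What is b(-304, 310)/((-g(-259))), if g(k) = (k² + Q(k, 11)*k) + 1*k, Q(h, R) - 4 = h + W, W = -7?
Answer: 23/16835 ≈ 0.0013662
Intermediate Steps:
Q(h, R) = -3 + h (Q(h, R) = 4 + (h - 7) = 4 + (-7 + h) = -3 + h)
g(k) = k + k² + k*(-3 + k) (g(k) = (k² + (-3 + k)*k) + 1*k = (k² + k*(-3 + k)) + k = k + k² + k*(-3 + k))
b(-304, 310)/((-g(-259))) = -184*1/(518*(-1 - 259)) = -184/((-2*(-259)*(-260))) = -184/((-1*134680)) = -184/(-134680) = -184*(-1/134680) = 23/16835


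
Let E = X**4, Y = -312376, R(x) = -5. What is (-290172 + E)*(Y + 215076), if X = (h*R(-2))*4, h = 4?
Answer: -3957174264400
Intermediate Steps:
X = -80 (X = (4*(-5))*4 = -20*4 = -80)
E = 40960000 (E = (-80)**4 = 40960000)
(-290172 + E)*(Y + 215076) = (-290172 + 40960000)*(-312376 + 215076) = 40669828*(-97300) = -3957174264400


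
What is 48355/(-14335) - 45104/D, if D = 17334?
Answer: -148475141/24848289 ≈ -5.9753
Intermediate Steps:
48355/(-14335) - 45104/D = 48355/(-14335) - 45104/17334 = 48355*(-1/14335) - 45104*1/17334 = -9671/2867 - 22552/8667 = -148475141/24848289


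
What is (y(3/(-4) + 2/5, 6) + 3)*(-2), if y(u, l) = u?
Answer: -53/10 ≈ -5.3000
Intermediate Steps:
(y(3/(-4) + 2/5, 6) + 3)*(-2) = ((3/(-4) + 2/5) + 3)*(-2) = ((3*(-¼) + 2*(⅕)) + 3)*(-2) = ((-¾ + ⅖) + 3)*(-2) = (-7/20 + 3)*(-2) = (53/20)*(-2) = -53/10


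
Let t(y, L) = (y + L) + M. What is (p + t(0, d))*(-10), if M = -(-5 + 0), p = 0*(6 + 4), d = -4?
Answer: -10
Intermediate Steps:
p = 0 (p = 0*10 = 0)
M = 5 (M = -1*(-5) = 5)
t(y, L) = 5 + L + y (t(y, L) = (y + L) + 5 = (L + y) + 5 = 5 + L + y)
(p + t(0, d))*(-10) = (0 + (5 - 4 + 0))*(-10) = (0 + 1)*(-10) = 1*(-10) = -10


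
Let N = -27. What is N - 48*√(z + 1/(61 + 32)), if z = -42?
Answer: -27 - 16*I*√363165/31 ≈ -27.0 - 311.04*I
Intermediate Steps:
N - 48*√(z + 1/(61 + 32)) = -27 - 48*√(-42 + 1/(61 + 32)) = -27 - 48*√(-42 + 1/93) = -27 - 16*I*√363165/31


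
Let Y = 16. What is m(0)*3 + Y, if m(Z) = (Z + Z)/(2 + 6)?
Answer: 16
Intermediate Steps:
m(Z) = Z/4 (m(Z) = (2*Z)/8 = (2*Z)*(⅛) = Z/4)
m(0)*3 + Y = ((¼)*0)*3 + 16 = 0*3 + 16 = 0 + 16 = 16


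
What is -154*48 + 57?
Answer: -7335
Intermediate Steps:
-154*48 + 57 = -7392 + 57 = -7335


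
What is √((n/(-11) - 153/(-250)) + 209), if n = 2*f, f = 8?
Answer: √62967630/550 ≈ 14.428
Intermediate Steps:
n = 16 (n = 2*8 = 16)
√((n/(-11) - 153/(-250)) + 209) = √((16/(-11) - 153/(-250)) + 209) = √((16*(-1/11) - 153*(-1/250)) + 209) = √((-16/11 + 153/250) + 209) = √(-2317/2750 + 209) = √(572433/2750) = √62967630/550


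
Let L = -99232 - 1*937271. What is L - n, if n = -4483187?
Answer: 3446684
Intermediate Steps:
L = -1036503 (L = -99232 - 937271 = -1036503)
L - n = -1036503 - 1*(-4483187) = -1036503 + 4483187 = 3446684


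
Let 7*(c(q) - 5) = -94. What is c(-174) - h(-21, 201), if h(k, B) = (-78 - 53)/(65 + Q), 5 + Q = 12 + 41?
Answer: -5750/791 ≈ -7.2693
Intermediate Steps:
c(q) = -59/7 (c(q) = 5 + (⅐)*(-94) = 5 - 94/7 = -59/7)
Q = 48 (Q = -5 + (12 + 41) = -5 + 53 = 48)
h(k, B) = -131/113 (h(k, B) = (-78 - 53)/(65 + 48) = -131/113)
c(-174) - h(-21, 201) = -59/7 - 1*(-131/113) = -59/7 + 131/113 = -5750/791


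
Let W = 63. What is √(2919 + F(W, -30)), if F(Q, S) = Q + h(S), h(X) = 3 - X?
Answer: 3*√335 ≈ 54.909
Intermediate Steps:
F(Q, S) = 3 + Q - S (F(Q, S) = Q + (3 - S) = 3 + Q - S)
√(2919 + F(W, -30)) = √(2919 + (3 + 63 - 1*(-30))) = √(2919 + (3 + 63 + 30)) = √(2919 + 96) = √3015 = 3*√335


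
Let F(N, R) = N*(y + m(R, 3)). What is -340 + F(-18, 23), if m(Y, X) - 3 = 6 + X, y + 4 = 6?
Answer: -592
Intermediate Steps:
y = 2 (y = -4 + 6 = 2)
m(Y, X) = 9 + X (m(Y, X) = 3 + (6 + X) = 9 + X)
F(N, R) = 14*N (F(N, R) = N*(2 + (9 + 3)) = N*(2 + 12) = N*14 = 14*N)
-340 + F(-18, 23) = -340 + 14*(-18) = -340 - 252 = -592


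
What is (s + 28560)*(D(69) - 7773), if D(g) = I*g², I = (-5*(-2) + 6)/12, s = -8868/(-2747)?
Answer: -111810042900/2747 ≈ -4.0703e+7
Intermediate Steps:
s = 8868/2747 (s = -8868*(-1/2747) = 8868/2747 ≈ 3.2282)
I = 4/3 (I = (10 + 6)*(1/12) = 16*(1/12) = 4/3 ≈ 1.3333)
D(g) = 4*g²/3
(s + 28560)*(D(69) - 7773) = (8868/2747 + 28560)*((4/3)*69² - 7773) = 78463188*((4/3)*4761 - 7773)/2747 = 78463188*(6348 - 7773)/2747 = (78463188/2747)*(-1425) = -111810042900/2747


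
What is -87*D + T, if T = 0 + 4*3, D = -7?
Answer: 621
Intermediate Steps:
T = 12 (T = 0 + 12 = 12)
-87*D + T = -87*(-7) + 12 = 609 + 12 = 621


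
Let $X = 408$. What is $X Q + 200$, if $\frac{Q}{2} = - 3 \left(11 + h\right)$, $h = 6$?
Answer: $-41416$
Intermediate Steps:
$Q = -102$ ($Q = 2 \left(- 3 \left(11 + 6\right)\right) = 2 \left(\left(-3\right) 17\right) = 2 \left(-51\right) = -102$)
$X Q + 200 = 408 \left(-102\right) + 200 = -41616 + 200 = -41416$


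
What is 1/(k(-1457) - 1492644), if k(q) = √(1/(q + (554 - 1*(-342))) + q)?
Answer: -418686642/624950104470137 - I*√458549058/1249900208940274 ≈ -6.6995e-7 - 1.7132e-11*I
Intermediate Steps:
k(q) = √(q + 1/(896 + q)) (k(q) = √(1/(q + (554 + 342)) + q) = √(1/(q + 896) + q) = √(1/(896 + q) + q) = √(q + 1/(896 + q)))
1/(k(-1457) - 1492644) = 1/(√((1 - 1457*(896 - 1457))/(896 - 1457)) - 1492644) = 1/(√((1 - 1457*(-561))/(-561)) - 1492644) = 1/(√(-(1 + 817377)/561) - 1492644) = 1/(√(-1/561*817378) - 1492644) = 1/(√(-817378/561) - 1492644) = 1/(I*√458549058/561 - 1492644) = 1/(-1492644 + I*√458549058/561)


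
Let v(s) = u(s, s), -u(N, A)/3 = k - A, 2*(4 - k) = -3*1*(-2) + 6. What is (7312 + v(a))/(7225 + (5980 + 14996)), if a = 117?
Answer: 7669/28201 ≈ 0.27194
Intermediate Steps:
k = -2 (k = 4 - (-3*1*(-2) + 6)/2 = 4 - (-3*(-2) + 6)/2 = 4 - (6 + 6)/2 = 4 - ½*12 = 4 - 6 = -2)
u(N, A) = 6 + 3*A (u(N, A) = -3*(-2 - A) = 6 + 3*A)
v(s) = 6 + 3*s
(7312 + v(a))/(7225 + (5980 + 14996)) = (7312 + (6 + 3*117))/(7225 + (5980 + 14996)) = (7312 + (6 + 351))/(7225 + 20976) = (7312 + 357)/28201 = 7669*(1/28201) = 7669/28201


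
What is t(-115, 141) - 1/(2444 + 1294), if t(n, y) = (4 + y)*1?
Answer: 542009/3738 ≈ 145.00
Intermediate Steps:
t(n, y) = 4 + y
t(-115, 141) - 1/(2444 + 1294) = (4 + 141) - 1/(2444 + 1294) = 145 - 1/3738 = 542009/3738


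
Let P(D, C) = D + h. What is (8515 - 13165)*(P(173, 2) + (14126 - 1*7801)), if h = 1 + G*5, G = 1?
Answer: -30243600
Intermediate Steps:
h = 6 (h = 1 + 1*5 = 1 + 5 = 6)
P(D, C) = 6 + D (P(D, C) = D + 6 = 6 + D)
(8515 - 13165)*(P(173, 2) + (14126 - 1*7801)) = (8515 - 13165)*((6 + 173) + (14126 - 1*7801)) = -4650*(179 + (14126 - 7801)) = -4650*(179 + 6325) = -4650*6504 = -30243600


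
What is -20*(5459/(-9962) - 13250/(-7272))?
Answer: -115373315/4527729 ≈ -25.482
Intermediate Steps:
-20*(5459/(-9962) - 13250/(-7272)) = -20*(5459*(-1/9962) - 13250*(-1/7272)) = -20*(-5459/9962 + 6625/3636) = -20*23074663/18110916 = -115373315/4527729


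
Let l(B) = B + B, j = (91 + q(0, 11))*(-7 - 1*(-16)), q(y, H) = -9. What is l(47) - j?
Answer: -644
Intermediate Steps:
j = 738 (j = (91 - 9)*(-7 - 1*(-16)) = 82*(-7 + 16) = 82*9 = 738)
l(B) = 2*B
l(47) - j = 2*47 - 1*738 = 94 - 738 = -644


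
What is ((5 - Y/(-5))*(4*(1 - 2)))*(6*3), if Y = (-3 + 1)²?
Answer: -2088/5 ≈ -417.60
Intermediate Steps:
Y = 4 (Y = (-2)² = 4)
((5 - Y/(-5))*(4*(1 - 2)))*(6*3) = ((5 - 4/(-5))*(4*(1 - 2)))*(6*3) = ((5 - 4*(-1)/5)*(4*(-1)))*18 = ((5 - 1*(-⅘))*(-4))*18 = ((5 + ⅘)*(-4))*18 = ((29/5)*(-4))*18 = -116/5*18 = -2088/5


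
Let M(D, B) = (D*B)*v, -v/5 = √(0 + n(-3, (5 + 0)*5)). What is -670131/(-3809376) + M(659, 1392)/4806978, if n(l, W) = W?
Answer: -1558145864983/339103456032 ≈ -4.5949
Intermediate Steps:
v = -25 (v = -5*√(0 + (5 + 0)*5) = -5*√(0 + 5*5) = -5*√(0 + 25) = -5*√25 = -5*5 = -25)
M(D, B) = -25*B*D (M(D, B) = (D*B)*(-25) = (B*D)*(-25) = -25*B*D)
-670131/(-3809376) + M(659, 1392)/4806978 = -670131/(-3809376) - 25*1392*659/4806978 = -670131*(-1/3809376) - 22933200*1/4806978 = 74459/423264 - 3822200/801163 = -1558145864983/339103456032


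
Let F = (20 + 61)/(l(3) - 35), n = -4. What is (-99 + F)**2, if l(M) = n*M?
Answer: 22410756/2209 ≈ 10145.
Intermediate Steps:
l(M) = -4*M
F = -81/47 (F = (20 + 61)/(-4*3 - 35) = 81/(-12 - 35) = 81/(-47) = 81*(-1/47) = -81/47 ≈ -1.7234)
(-99 + F)**2 = (-99 - 81/47)**2 = (-4734/47)**2 = 22410756/2209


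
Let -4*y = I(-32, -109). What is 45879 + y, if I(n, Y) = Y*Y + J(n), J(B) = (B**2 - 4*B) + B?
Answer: 170515/4 ≈ 42629.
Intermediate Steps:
J(B) = B**2 - 3*B
I(n, Y) = Y**2 + n*(-3 + n) (I(n, Y) = Y*Y + n*(-3 + n) = Y**2 + n*(-3 + n))
y = -13001/4 (y = -((-109)**2 - 32*(-3 - 32))/4 = -(11881 - 32*(-35))/4 = -(11881 + 1120)/4 = -1/4*13001 = -13001/4 ≈ -3250.3)
45879 + y = 45879 - 13001/4 = 170515/4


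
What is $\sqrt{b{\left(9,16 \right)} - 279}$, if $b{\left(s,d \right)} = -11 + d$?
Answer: $i \sqrt{274} \approx 16.553 i$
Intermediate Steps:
$\sqrt{b{\left(9,16 \right)} - 279} = \sqrt{\left(-11 + 16\right) - 279} = \sqrt{5 - 279} = \sqrt{-274} = i \sqrt{274}$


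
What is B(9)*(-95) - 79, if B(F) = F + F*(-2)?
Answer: 776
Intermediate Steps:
B(F) = -F (B(F) = F - 2*F = -F)
B(9)*(-95) - 79 = -1*9*(-95) - 79 = -9*(-95) - 79 = 855 - 79 = 776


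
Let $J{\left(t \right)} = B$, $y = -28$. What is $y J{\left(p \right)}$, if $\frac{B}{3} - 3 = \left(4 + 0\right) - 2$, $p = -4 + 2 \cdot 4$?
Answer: $-420$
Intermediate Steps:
$p = 4$ ($p = -4 + 8 = 4$)
$B = 15$ ($B = 9 + 3 \left(\left(4 + 0\right) - 2\right) = 9 + 3 \left(4 - 2\right) = 9 + 3 \cdot 2 = 9 + 6 = 15$)
$J{\left(t \right)} = 15$
$y J{\left(p \right)} = \left(-28\right) 15 = -420$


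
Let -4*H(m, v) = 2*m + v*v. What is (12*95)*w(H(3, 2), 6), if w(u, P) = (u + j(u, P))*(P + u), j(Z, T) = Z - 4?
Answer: -35910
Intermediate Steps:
j(Z, T) = -4 + Z
H(m, v) = -m/2 - v²/4 (H(m, v) = -(2*m + v*v)/4 = -(2*m + v²)/4 = -(v² + 2*m)/4 = -m/2 - v²/4)
w(u, P) = (-4 + 2*u)*(P + u) (w(u, P) = (u + (-4 + u))*(P + u) = (-4 + 2*u)*(P + u))
(12*95)*w(H(3, 2), 6) = (12*95)*(-4*6 - 4*(-½*3 - ¼*2²) + 2*(-½*3 - ¼*2²)² + 2*6*(-½*3 - ¼*2²)) = 1140*(-24 - 4*(-3/2 - ¼*4) + 2*(-3/2 - ¼*4)² + 2*6*(-3/2 - ¼*4)) = 1140*(-24 - 4*(-3/2 - 1) + 2*(-3/2 - 1)² + 2*6*(-3/2 - 1)) = 1140*(-24 - 4*(-5/2) + 2*(-5/2)² + 2*6*(-5/2)) = 1140*(-24 + 10 + 2*(25/4) - 30) = 1140*(-24 + 10 + 25/2 - 30) = 1140*(-63/2) = -35910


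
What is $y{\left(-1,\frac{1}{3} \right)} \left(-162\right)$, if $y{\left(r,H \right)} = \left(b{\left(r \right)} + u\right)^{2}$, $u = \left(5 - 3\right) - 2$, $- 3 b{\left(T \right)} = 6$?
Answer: $-648$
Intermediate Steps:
$b{\left(T \right)} = -2$ ($b{\left(T \right)} = \left(- \frac{1}{3}\right) 6 = -2$)
$u = 0$ ($u = 2 - 2 = 0$)
$y{\left(r,H \right)} = 4$ ($y{\left(r,H \right)} = \left(-2 + 0\right)^{2} = \left(-2\right)^{2} = 4$)
$y{\left(-1,\frac{1}{3} \right)} \left(-162\right) = 4 \left(-162\right) = -648$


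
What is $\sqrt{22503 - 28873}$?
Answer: $7 i \sqrt{130} \approx 79.812 i$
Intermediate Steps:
$\sqrt{22503 - 28873} = \sqrt{-6370} = 7 i \sqrt{130}$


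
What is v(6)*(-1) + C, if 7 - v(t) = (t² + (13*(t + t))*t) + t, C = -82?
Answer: 889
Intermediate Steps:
v(t) = 7 - t - 27*t² (v(t) = 7 - ((t² + (13*(t + t))*t) + t) = 7 - ((t² + (13*(2*t))*t) + t) = 7 - ((t² + (26*t)*t) + t) = 7 - ((t² + 26*t²) + t) = 7 - (27*t² + t) = 7 - (t + 27*t²) = 7 + (-t - 27*t²) = 7 - t - 27*t²)
v(6)*(-1) + C = (7 - 1*6 - 27*6²)*(-1) - 82 = (7 - 6 - 27*36)*(-1) - 82 = (7 - 6 - 972)*(-1) - 82 = -971*(-1) - 82 = 971 - 82 = 889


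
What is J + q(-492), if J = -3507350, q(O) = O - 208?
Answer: -3508050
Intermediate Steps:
q(O) = -208 + O
J + q(-492) = -3507350 + (-208 - 492) = -3507350 - 700 = -3508050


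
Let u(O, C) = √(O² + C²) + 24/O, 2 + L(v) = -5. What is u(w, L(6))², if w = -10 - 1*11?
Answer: 24074/49 - 16*√10 ≈ 440.71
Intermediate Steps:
L(v) = -7 (L(v) = -2 - 5 = -7)
w = -21 (w = -10 - 11 = -21)
u(O, C) = √(C² + O²) + 24/O
u(w, L(6))² = (√((-7)² + (-21)²) + 24/(-21))² = (√(49 + 441) + 24*(-1/21))² = (√490 - 8/7)² = (7*√10 - 8/7)² = (-8/7 + 7*√10)²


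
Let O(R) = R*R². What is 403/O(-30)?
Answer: -403/27000 ≈ -0.014926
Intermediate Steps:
O(R) = R³
403/O(-30) = 403/((-30)³) = 403/(-27000) = 403*(-1/27000) = -403/27000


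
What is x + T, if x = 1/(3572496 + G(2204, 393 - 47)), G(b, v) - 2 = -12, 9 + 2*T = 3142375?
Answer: 5613029270939/3572486 ≈ 1.5712e+6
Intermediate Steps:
T = 1571183 (T = -9/2 + (½)*3142375 = -9/2 + 3142375/2 = 1571183)
G(b, v) = -10 (G(b, v) = 2 - 12 = -10)
x = 1/3572486 (x = 1/(3572496 - 10) = 1/3572486 ≈ 2.7992e-7)
x + T = 1/3572486 + 1571183 = 5613029270939/3572486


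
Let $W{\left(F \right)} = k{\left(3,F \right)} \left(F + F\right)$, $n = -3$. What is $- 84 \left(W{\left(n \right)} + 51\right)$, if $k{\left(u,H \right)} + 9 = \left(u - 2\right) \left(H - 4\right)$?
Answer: $-12348$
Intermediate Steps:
$k{\left(u,H \right)} = -9 + \left(-4 + H\right) \left(-2 + u\right)$ ($k{\left(u,H \right)} = -9 + \left(u - 2\right) \left(H - 4\right) = -9 + \left(-2 + u\right) \left(-4 + H\right) = -9 + \left(-4 + H\right) \left(-2 + u\right)$)
$W{\left(F \right)} = 2 F \left(-13 + F\right)$ ($W{\left(F \right)} = \left(-1 - 12 - 2 F + F 3\right) \left(F + F\right) = \left(-1 - 12 - 2 F + 3 F\right) 2 F = \left(-13 + F\right) 2 F = 2 F \left(-13 + F\right)$)
$- 84 \left(W{\left(n \right)} + 51\right) = - 84 \left(2 \left(-3\right) \left(-13 - 3\right) + 51\right) = - 84 \left(2 \left(-3\right) \left(-16\right) + 51\right) = - 84 \left(96 + 51\right) = \left(-84\right) 147 = -12348$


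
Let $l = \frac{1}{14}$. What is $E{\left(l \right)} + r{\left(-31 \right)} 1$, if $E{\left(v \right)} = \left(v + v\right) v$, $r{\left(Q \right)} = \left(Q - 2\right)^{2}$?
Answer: $\frac{106723}{98} \approx 1089.0$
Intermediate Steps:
$r{\left(Q \right)} = \left(-2 + Q\right)^{2}$
$l = \frac{1}{14} \approx 0.071429$
$E{\left(v \right)} = 2 v^{2}$ ($E{\left(v \right)} = 2 v v = 2 v^{2}$)
$E{\left(l \right)} + r{\left(-31 \right)} 1 = \frac{2}{196} + \left(-2 - 31\right)^{2} \cdot 1 = 2 \cdot \frac{1}{196} + \left(-33\right)^{2} \cdot 1 = \frac{1}{98} + 1089 \cdot 1 = \frac{1}{98} + 1089 = \frac{106723}{98}$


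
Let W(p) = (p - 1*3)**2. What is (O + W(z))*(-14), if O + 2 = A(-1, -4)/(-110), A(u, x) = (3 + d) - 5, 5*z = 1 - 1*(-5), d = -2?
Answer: -4914/275 ≈ -17.869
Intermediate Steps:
z = 6/5 (z = (1 - 1*(-5))/5 = (1 + 5)/5 = (1/5)*6 = 6/5 ≈ 1.2000)
A(u, x) = -4 (A(u, x) = (3 - 2) - 5 = 1 - 5 = -4)
O = -108/55 (O = -2 - 4/(-110) = -2 - 4*(-1/110) = -2 + 2/55 = -108/55 ≈ -1.9636)
W(p) = (-3 + p)**2 (W(p) = (p - 3)**2 = (-3 + p)**2)
(O + W(z))*(-14) = (-108/55 + (-3 + 6/5)**2)*(-14) = (-108/55 + (-9/5)**2)*(-14) = (-108/55 + 81/25)*(-14) = (351/275)*(-14) = -4914/275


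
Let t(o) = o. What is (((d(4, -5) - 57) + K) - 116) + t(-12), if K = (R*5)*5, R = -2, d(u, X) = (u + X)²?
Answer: -234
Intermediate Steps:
d(u, X) = (X + u)²
K = -50 (K = -2*5*5 = -10*5 = -50)
(((d(4, -5) - 57) + K) - 116) + t(-12) = ((((-5 + 4)² - 57) - 50) - 116) - 12 = ((((-1)² - 57) - 50) - 116) - 12 = (((1 - 57) - 50) - 116) - 12 = ((-56 - 50) - 116) - 12 = (-106 - 116) - 12 = -222 - 12 = -234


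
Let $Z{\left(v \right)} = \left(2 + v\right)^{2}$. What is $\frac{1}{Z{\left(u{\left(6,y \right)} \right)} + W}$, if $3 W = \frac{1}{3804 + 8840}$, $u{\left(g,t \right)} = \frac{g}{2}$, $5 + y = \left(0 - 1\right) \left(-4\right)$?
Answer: $\frac{37932}{948301} \approx 0.04$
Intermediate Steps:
$y = -1$ ($y = -5 + \left(0 - 1\right) \left(-4\right) = -5 - -4 = -5 + 4 = -1$)
$u{\left(g,t \right)} = \frac{g}{2}$ ($u{\left(g,t \right)} = g \frac{1}{2} = \frac{g}{2}$)
$W = \frac{1}{37932}$ ($W = \frac{1}{3 \left(3804 + 8840\right)} = \frac{1}{3 \cdot 12644} = \frac{1}{3} \cdot \frac{1}{12644} = \frac{1}{37932} \approx 2.6363 \cdot 10^{-5}$)
$\frac{1}{Z{\left(u{\left(6,y \right)} \right)} + W} = \frac{1}{\left(2 + \frac{1}{2} \cdot 6\right)^{2} + \frac{1}{37932}} = \frac{1}{\left(2 + 3\right)^{2} + \frac{1}{37932}} = \frac{1}{5^{2} + \frac{1}{37932}} = \frac{1}{25 + \frac{1}{37932}} = \frac{1}{\frac{948301}{37932}} = \frac{37932}{948301}$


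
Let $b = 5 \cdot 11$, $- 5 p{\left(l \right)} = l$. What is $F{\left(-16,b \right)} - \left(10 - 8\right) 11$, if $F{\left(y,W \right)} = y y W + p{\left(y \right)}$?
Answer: $\frac{70306}{5} \approx 14061.0$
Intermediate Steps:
$p{\left(l \right)} = - \frac{l}{5}$
$b = 55$
$F{\left(y,W \right)} = - \frac{y}{5} + W y^{2}$ ($F{\left(y,W \right)} = y y W - \frac{y}{5} = y^{2} W - \frac{y}{5} = W y^{2} - \frac{y}{5} = - \frac{y}{5} + W y^{2}$)
$F{\left(-16,b \right)} - \left(10 - 8\right) 11 = - 16 \left(- \frac{1}{5} + 55 \left(-16\right)\right) - \left(10 - 8\right) 11 = - 16 \left(- \frac{1}{5} - 880\right) - 2 \cdot 11 = \left(-16\right) \left(- \frac{4401}{5}\right) - 22 = \frac{70416}{5} - 22 = \frac{70306}{5}$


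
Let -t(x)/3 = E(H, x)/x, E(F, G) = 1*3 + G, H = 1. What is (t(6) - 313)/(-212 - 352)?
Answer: 635/1128 ≈ 0.56294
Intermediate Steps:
E(F, G) = 3 + G
t(x) = -3*(3 + x)/x
(t(6) - 313)/(-212 - 352) = ((-3 - 9/6) - 313)/(-212 - 352) = ((-3 - 9*⅙) - 313)/(-564) = ((-3 - 3/2) - 313)*(-1/564) = (-9/2 - 313)*(-1/564) = -635/2*(-1/564) = 635/1128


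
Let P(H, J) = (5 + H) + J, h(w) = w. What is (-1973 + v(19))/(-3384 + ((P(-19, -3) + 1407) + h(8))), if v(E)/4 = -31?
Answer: 699/662 ≈ 1.0559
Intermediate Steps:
P(H, J) = 5 + H + J
v(E) = -124 (v(E) = 4*(-31) = -124)
(-1973 + v(19))/(-3384 + ((P(-19, -3) + 1407) + h(8))) = (-1973 - 124)/(-3384 + (((5 - 19 - 3) + 1407) + 8)) = -2097/(-3384 + ((-17 + 1407) + 8)) = -2097/(-3384 + (1390 + 8)) = -2097/(-3384 + 1398) = -2097/(-1986) = -2097*(-1/1986) = 699/662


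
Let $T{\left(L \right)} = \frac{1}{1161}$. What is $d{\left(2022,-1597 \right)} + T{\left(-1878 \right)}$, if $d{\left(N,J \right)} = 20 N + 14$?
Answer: $\frac{46967095}{1161} \approx 40454.0$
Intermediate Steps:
$T{\left(L \right)} = \frac{1}{1161}$
$d{\left(N,J \right)} = 14 + 20 N$
$d{\left(2022,-1597 \right)} + T{\left(-1878 \right)} = \left(14 + 20 \cdot 2022\right) + \frac{1}{1161} = \left(14 + 40440\right) + \frac{1}{1161} = 40454 + \frac{1}{1161} = \frac{46967095}{1161}$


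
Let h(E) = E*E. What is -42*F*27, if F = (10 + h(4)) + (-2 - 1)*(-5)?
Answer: -46494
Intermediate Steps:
h(E) = E²
F = 41 (F = (10 + 4²) + (-2 - 1)*(-5) = (10 + 16) - 3*(-5) = 26 + 15 = 41)
-42*F*27 = -42*41*27 = -1722*27 = -46494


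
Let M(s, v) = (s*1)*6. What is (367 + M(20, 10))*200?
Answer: 97400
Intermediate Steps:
M(s, v) = 6*s (M(s, v) = s*6 = 6*s)
(367 + M(20, 10))*200 = (367 + 6*20)*200 = (367 + 120)*200 = 487*200 = 97400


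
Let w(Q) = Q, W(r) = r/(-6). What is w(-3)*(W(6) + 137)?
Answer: -408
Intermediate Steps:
W(r) = -r/6 (W(r) = r*(-⅙) = -r/6)
w(-3)*(W(6) + 137) = -3*(-⅙*6 + 137) = -3*(-1 + 137) = -3*136 = -408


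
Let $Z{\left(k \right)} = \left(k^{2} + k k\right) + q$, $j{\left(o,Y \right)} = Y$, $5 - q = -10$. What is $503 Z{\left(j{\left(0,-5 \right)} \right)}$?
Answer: $32695$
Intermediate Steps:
$q = 15$ ($q = 5 - -10 = 5 + 10 = 15$)
$Z{\left(k \right)} = 15 + 2 k^{2}$ ($Z{\left(k \right)} = \left(k^{2} + k k\right) + 15 = \left(k^{2} + k^{2}\right) + 15 = 2 k^{2} + 15 = 15 + 2 k^{2}$)
$503 Z{\left(j{\left(0,-5 \right)} \right)} = 503 \left(15 + 2 \left(-5\right)^{2}\right) = 503 \left(15 + 2 \cdot 25\right) = 503 \left(15 + 50\right) = 503 \cdot 65 = 32695$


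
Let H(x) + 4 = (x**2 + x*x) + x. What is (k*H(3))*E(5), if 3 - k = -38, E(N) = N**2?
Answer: 17425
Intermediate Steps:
k = 41 (k = 3 - 1*(-38) = 3 + 38 = 41)
H(x) = -4 + x + 2*x**2 (H(x) = -4 + ((x**2 + x*x) + x) = -4 + ((x**2 + x**2) + x) = -4 + (2*x**2 + x) = -4 + (x + 2*x**2) = -4 + x + 2*x**2)
(k*H(3))*E(5) = (41*(-4 + 3 + 2*3**2))*5**2 = (41*(-4 + 3 + 2*9))*25 = (41*(-4 + 3 + 18))*25 = (41*17)*25 = 697*25 = 17425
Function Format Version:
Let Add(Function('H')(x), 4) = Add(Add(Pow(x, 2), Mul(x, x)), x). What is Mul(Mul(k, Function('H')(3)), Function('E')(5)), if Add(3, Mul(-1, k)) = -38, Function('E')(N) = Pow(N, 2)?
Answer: 17425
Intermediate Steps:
k = 41 (k = Add(3, Mul(-1, -38)) = Add(3, 38) = 41)
Function('H')(x) = Add(-4, x, Mul(2, Pow(x, 2))) (Function('H')(x) = Add(-4, Add(Add(Pow(x, 2), Mul(x, x)), x)) = Add(-4, Add(Add(Pow(x, 2), Pow(x, 2)), x)) = Add(-4, Add(Mul(2, Pow(x, 2)), x)) = Add(-4, Add(x, Mul(2, Pow(x, 2)))) = Add(-4, x, Mul(2, Pow(x, 2))))
Mul(Mul(k, Function('H')(3)), Function('E')(5)) = Mul(Mul(41, Add(-4, 3, Mul(2, Pow(3, 2)))), Pow(5, 2)) = Mul(Mul(41, Add(-4, 3, Mul(2, 9))), 25) = Mul(Mul(41, Add(-4, 3, 18)), 25) = Mul(Mul(41, 17), 25) = Mul(697, 25) = 17425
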